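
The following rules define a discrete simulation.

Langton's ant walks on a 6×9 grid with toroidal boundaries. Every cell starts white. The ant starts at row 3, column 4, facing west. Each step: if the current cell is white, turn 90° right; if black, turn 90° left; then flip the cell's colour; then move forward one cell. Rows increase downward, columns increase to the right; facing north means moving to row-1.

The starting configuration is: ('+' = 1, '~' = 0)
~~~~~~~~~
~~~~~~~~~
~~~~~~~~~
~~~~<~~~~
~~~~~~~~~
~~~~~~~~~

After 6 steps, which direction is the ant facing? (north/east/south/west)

west

k=0  ~~~~~~~~~
~~~~~~~~~
~~~~~~~~~
~~~~<~~~~
~~~~~~~~~
~~~~~~~~~
k=1  ~~~~~~~~~
~~~~~~~~~
~~~~^~~~~
~~~~+~~~~
~~~~~~~~~
~~~~~~~~~
k=2  ~~~~~~~~~
~~~~~~~~~
~~~~+>~~~
~~~~+~~~~
~~~~~~~~~
~~~~~~~~~
k=3  ~~~~~~~~~
~~~~~~~~~
~~~~++~~~
~~~~+v~~~
~~~~~~~~~
~~~~~~~~~
k=4  ~~~~~~~~~
~~~~~~~~~
~~~~++~~~
~~~~<+~~~
~~~~~~~~~
~~~~~~~~~
k=5  ~~~~~~~~~
~~~~~~~~~
~~~~++~~~
~~~~~+~~~
~~~~v~~~~
~~~~~~~~~
k=6  ~~~~~~~~~
~~~~~~~~~
~~~~++~~~
~~~~~+~~~
~~~<+~~~~
~~~~~~~~~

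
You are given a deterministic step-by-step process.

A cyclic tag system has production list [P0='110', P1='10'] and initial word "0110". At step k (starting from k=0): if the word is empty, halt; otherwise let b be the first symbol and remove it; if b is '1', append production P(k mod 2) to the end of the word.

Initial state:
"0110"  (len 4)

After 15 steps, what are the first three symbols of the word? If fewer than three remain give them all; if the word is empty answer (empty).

0) "0110"  (len 4)
1) "110"  (len 3)
2) "1010"  (len 4)
3) "010110"  (len 6)
4) "10110"  (len 5)
5) "0110110"  (len 7)
6) "110110"  (len 6)
7) "10110110"  (len 8)
8) "011011010"  (len 9)
9) "11011010"  (len 8)
10) "101101010"  (len 9)
11) "01101010110"  (len 11)
12) "1101010110"  (len 10)
13) "101010110110"  (len 12)
14) "0101011011010"  (len 13)
15) "101011011010"  (len 12)

101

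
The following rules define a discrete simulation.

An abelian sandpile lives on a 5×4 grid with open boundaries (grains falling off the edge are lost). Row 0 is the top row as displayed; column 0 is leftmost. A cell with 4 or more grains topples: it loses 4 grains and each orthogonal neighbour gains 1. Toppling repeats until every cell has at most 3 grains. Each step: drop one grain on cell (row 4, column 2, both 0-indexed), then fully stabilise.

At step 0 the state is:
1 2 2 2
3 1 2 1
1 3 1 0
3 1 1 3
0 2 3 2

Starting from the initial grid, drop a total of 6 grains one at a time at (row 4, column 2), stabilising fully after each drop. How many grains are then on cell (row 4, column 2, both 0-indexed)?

0

step 0: 1 2 2 2
3 1 2 1
1 3 1 0
3 1 1 3
0 2 3 2
step 1: 1 2 2 2
3 1 2 1
1 3 1 0
3 1 2 3
0 3 0 3
step 2: 1 2 2 2
3 1 2 1
1 3 1 0
3 1 2 3
0 3 1 3
step 3: 1 2 2 2
3 1 2 1
1 3 1 0
3 1 2 3
0 3 2 3
step 4: 1 2 2 2
3 1 2 1
1 3 1 0
3 1 2 3
0 3 3 3
step 5: 1 2 2 2
3 1 2 1
1 3 2 1
3 3 0 1
1 0 3 1
step 6: 1 2 2 2
3 1 2 1
1 3 2 1
3 3 1 1
1 1 0 2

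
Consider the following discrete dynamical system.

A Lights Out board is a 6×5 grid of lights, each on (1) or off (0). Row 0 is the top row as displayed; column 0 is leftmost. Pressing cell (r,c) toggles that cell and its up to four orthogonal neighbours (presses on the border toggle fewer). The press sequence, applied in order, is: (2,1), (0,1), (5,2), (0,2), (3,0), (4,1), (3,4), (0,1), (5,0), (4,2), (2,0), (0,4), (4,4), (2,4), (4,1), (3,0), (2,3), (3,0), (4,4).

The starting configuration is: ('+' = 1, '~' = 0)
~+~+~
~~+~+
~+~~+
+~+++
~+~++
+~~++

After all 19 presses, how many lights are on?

13

t=0: ~+~+~
~~+~+
~+~~+
+~+++
~+~++
+~~++
t=1: ~+~+~
~++~+
+~+~+
+++++
~+~++
+~~++
t=2: +~++~
~~+~+
+~+~+
+++++
~+~++
+~~++
t=3: +~++~
~~+~+
+~+~+
+++++
~++++
+++~+
t=4: ++~~~
~~~~+
+~+~+
+++++
~++++
+++~+
t=5: ++~~~
~~~~+
~~+~+
~~+++
+++++
+++~+
t=6: ++~~~
~~~~+
~~+~+
~++++
~~~++
+~+~+
t=7: ++~~~
~~~~+
~~+~~
~++~~
~~~+~
+~+~+
t=8: ~~+~~
~+~~+
~~+~~
~++~~
~~~+~
+~+~+
t=9: ~~+~~
~+~~+
~~+~~
~++~~
+~~+~
~++~+
t=10: ~~+~~
~+~~+
~~+~~
~+~~~
+++~~
~+~~+
t=11: ~~+~~
++~~+
+++~~
++~~~
+++~~
~+~~+
t=12: ~~+++
++~~~
+++~~
++~~~
+++~~
~+~~+
t=13: ~~+++
++~~~
+++~~
++~~+
+++++
~+~~~
t=14: ~~+++
++~~+
+++++
++~~~
+++++
~+~~~
t=15: ~~+++
++~~+
+++++
+~~~~
~~~++
~~~~~
t=16: ~~+++
++~~+
~++++
~+~~~
+~~++
~~~~~
t=17: ~~+++
++~++
~+~~~
~+~+~
+~~++
~~~~~
t=18: ~~+++
++~++
++~~~
+~~+~
~~~++
~~~~~
t=19: ~~+++
++~++
++~~~
+~~++
~~~~~
~~~~+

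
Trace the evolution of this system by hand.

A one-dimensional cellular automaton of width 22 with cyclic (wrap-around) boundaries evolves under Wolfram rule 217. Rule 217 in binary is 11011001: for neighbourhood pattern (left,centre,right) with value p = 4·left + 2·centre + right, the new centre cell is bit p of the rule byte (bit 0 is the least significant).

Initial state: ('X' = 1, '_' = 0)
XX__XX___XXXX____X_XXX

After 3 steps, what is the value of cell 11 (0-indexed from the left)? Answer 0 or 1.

gen 0: XX__XX___XXXX____X_XXX
gen 1: XXX_XXXX_XXXXXXX___XXX
gen 2: XXX_XXXX_XXXXXXXXX_XXX
gen 3: XXX_XXXX_XXXXXXXXX_XXX

1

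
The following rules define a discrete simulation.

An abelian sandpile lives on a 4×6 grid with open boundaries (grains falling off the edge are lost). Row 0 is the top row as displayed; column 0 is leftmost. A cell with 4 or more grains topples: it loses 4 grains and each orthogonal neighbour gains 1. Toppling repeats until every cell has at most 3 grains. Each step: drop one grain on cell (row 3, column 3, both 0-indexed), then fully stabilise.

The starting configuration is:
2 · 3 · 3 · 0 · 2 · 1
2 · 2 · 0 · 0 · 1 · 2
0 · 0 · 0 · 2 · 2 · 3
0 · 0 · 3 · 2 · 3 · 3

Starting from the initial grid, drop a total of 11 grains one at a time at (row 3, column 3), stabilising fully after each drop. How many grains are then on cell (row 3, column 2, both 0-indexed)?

3

k=0  2 · 3 · 3 · 0 · 2 · 1
2 · 2 · 0 · 0 · 1 · 2
0 · 0 · 0 · 2 · 2 · 3
0 · 0 · 3 · 2 · 3 · 3
k=1  2 · 3 · 3 · 0 · 2 · 1
2 · 2 · 0 · 0 · 1 · 2
0 · 0 · 0 · 2 · 2 · 3
0 · 0 · 3 · 3 · 3 · 3
k=2  2 · 3 · 3 · 0 · 2 · 1
2 · 2 · 0 · 1 · 2 · 3
0 · 0 · 2 · 0 · 1 · 1
0 · 1 · 0 · 3 · 2 · 1
k=3  2 · 3 · 3 · 0 · 2 · 1
2 · 2 · 0 · 1 · 2 · 3
0 · 0 · 2 · 1 · 1 · 1
0 · 1 · 1 · 0 · 3 · 1
k=4  2 · 3 · 3 · 0 · 2 · 1
2 · 2 · 0 · 1 · 2 · 3
0 · 0 · 2 · 1 · 1 · 1
0 · 1 · 1 · 1 · 3 · 1
k=5  2 · 3 · 3 · 0 · 2 · 1
2 · 2 · 0 · 1 · 2 · 3
0 · 0 · 2 · 1 · 1 · 1
0 · 1 · 1 · 2 · 3 · 1
k=6  2 · 3 · 3 · 0 · 2 · 1
2 · 2 · 0 · 1 · 2 · 3
0 · 0 · 2 · 1 · 1 · 1
0 · 1 · 1 · 3 · 3 · 1
k=7  2 · 3 · 3 · 0 · 2 · 1
2 · 2 · 0 · 1 · 2 · 3
0 · 0 · 2 · 2 · 2 · 1
0 · 1 · 2 · 1 · 0 · 2
k=8  2 · 3 · 3 · 0 · 2 · 1
2 · 2 · 0 · 1 · 2 · 3
0 · 0 · 2 · 2 · 2 · 1
0 · 1 · 2 · 2 · 0 · 2
k=9  2 · 3 · 3 · 0 · 2 · 1
2 · 2 · 0 · 1 · 2 · 3
0 · 0 · 2 · 2 · 2 · 1
0 · 1 · 2 · 3 · 0 · 2
k=10  2 · 3 · 3 · 0 · 2 · 1
2 · 2 · 0 · 1 · 2 · 3
0 · 0 · 2 · 3 · 2 · 1
0 · 1 · 3 · 0 · 1 · 2
k=11  2 · 3 · 3 · 0 · 2 · 1
2 · 2 · 0 · 1 · 2 · 3
0 · 0 · 2 · 3 · 2 · 1
0 · 1 · 3 · 1 · 1 · 2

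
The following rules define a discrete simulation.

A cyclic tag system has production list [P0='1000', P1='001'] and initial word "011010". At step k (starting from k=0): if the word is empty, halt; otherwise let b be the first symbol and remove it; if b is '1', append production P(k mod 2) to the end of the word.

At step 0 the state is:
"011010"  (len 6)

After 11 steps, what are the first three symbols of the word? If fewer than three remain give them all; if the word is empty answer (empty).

001

step 0: "011010"  (len 6)
step 1: "11010"  (len 5)
step 2: "1010001"  (len 7)
step 3: "0100011000"  (len 10)
step 4: "100011000"  (len 9)
step 5: "000110001000"  (len 12)
step 6: "00110001000"  (len 11)
step 7: "0110001000"  (len 10)
step 8: "110001000"  (len 9)
step 9: "100010001000"  (len 12)
step 10: "00010001000001"  (len 14)
step 11: "0010001000001"  (len 13)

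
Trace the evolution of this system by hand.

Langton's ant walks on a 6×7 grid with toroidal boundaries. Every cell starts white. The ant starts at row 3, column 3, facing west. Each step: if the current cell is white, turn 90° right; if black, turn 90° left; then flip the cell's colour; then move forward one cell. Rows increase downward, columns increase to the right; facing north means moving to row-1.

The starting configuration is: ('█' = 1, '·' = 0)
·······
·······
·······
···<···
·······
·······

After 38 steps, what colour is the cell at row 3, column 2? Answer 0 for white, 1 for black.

[0] ·······
·······
·······
···<···
·······
·······
[1] ·······
·······
···^···
···█···
·······
·······
[2] ·······
·······
···█>··
···█···
·······
·······
[3] ·······
·······
···██··
···█v··
·······
·······
[4] ·······
·······
···██··
···<█··
·······
·······
[5] ·······
·······
···██··
····█··
···v···
·······
[6] ·······
·······
···██··
····█··
··<█···
·······
[7] ·······
·······
···██··
··^·█··
··██···
·······
[8] ·······
·······
···██··
··█>█··
··██···
·······
[9] ·······
·······
···██··
··███··
··█v···
·······
[10] ·······
·······
···██··
··███··
··█·>··
·······
[11] ·······
·······
···██··
··███··
··█·█··
····v··
[12] ·······
·······
···██··
··███··
··█·█··
···<█··
[13] ·······
·······
···██··
··███··
··█^█··
···██··
[14] ·······
·······
···██··
··███··
··██>··
···██··
[15] ·······
·······
···██··
··██^··
··██···
···██··
[16] ·······
·······
···██··
··█<···
··██···
···██··
[17] ·······
·······
···██··
··█····
··█v···
···██··
[18] ·······
·······
···██··
··█····
··█·>··
···██··
[19] ·······
·······
···██··
··█····
··█·█··
···█v··
[20] ·······
·······
···██··
··█····
··█·█··
···█·>·
[21] ·····v·
·······
···██··
··█····
··█·█··
···█·█·
[22] ····<█·
·······
···██··
··█····
··█·█··
···█·█·
[23] ····██·
·······
···██··
··█····
··█·█··
···█^█·
[24] ····██·
·······
···██··
··█····
··█·█··
···██>·
[25] ····██·
·······
···██··
··█····
··█·█^·
···██··
[26] ····██·
·······
···██··
··█····
··█·██>
···██··
[27] ····██·
·······
···██··
··█····
··█·███
···██·v
[28] ····██·
·······
···██··
··█····
··█·███
···██<█
[29] ····██·
·······
···██··
··█····
··█·█^█
···████
[30] ····██·
·······
···██··
··█····
··█·<·█
···████
[31] ····██·
·······
···██··
··█····
··█···█
···█v██
[32] ····██·
·······
···██··
··█····
··█···█
···█·>█
[33] ····██·
·······
···██··
··█····
··█··^█
···█··█
[34] ····██·
·······
···██··
··█····
··█··█>
···█··█
[35] ····██·
·······
···██··
··█···^
··█··█·
···█··█
[36] ····██·
·······
···██··
>·█···█
··█··█·
···█··█
[37] ····██·
·······
···██··
█·█···█
v·█··█·
···█··█
[38] ····██·
·······
···██··
█·█···█
█·█··█<
···█··█

1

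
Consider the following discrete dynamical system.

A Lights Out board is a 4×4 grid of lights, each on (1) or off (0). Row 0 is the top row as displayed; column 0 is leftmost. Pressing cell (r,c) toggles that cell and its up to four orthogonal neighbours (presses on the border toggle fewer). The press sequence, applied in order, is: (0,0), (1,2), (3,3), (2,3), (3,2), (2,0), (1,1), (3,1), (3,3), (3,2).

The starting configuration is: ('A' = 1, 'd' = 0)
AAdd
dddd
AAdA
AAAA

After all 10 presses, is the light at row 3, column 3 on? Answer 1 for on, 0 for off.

0

k=0  AAdd
dddd
AAdA
AAAA
k=1  dddd
Addd
AAdA
AAAA
k=2  ddAd
AAAA
AAAA
AAAA
k=3  ddAd
AAAA
AAAd
AAdd
k=4  ddAd
AAAd
AAdA
AAdA
k=5  ddAd
AAAd
AAAA
AdAd
k=6  ddAd
dAAd
ddAA
ddAd
k=7  dAAd
Addd
dAAA
ddAd
k=8  dAAd
Addd
ddAA
AAdd
k=9  dAAd
Addd
ddAd
AAAA
k=10  dAAd
Addd
dddd
Addd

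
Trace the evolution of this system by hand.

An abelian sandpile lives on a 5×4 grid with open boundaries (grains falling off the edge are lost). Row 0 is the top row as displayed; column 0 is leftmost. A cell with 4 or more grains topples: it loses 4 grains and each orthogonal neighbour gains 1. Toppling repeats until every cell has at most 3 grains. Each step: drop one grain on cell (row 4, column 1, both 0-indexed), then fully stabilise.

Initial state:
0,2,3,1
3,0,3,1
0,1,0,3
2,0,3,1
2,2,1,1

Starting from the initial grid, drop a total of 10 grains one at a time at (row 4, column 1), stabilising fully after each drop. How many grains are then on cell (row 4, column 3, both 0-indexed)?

2

[0] 0,2,3,1
3,0,3,1
0,1,0,3
2,0,3,1
2,2,1,1
[1] 0,2,3,1
3,0,3,1
0,1,0,3
2,0,3,1
2,3,1,1
[2] 0,2,3,1
3,0,3,1
0,1,0,3
2,1,3,1
3,0,2,1
[3] 0,2,3,1
3,0,3,1
0,1,0,3
2,1,3,1
3,1,2,1
[4] 0,2,3,1
3,0,3,1
0,1,0,3
2,1,3,1
3,2,2,1
[5] 0,2,3,1
3,0,3,1
0,1,0,3
2,1,3,1
3,3,2,1
[6] 0,2,3,1
3,0,3,1
0,1,0,3
3,2,3,1
0,1,3,1
[7] 0,2,3,1
3,0,3,1
0,1,0,3
3,2,3,1
0,2,3,1
[8] 0,2,3,1
3,0,3,1
0,1,0,3
3,2,3,1
0,3,3,1
[9] 0,2,3,1
3,0,3,1
1,2,1,3
0,1,1,2
2,2,1,2
[10] 0,2,3,1
3,0,3,1
1,2,1,3
0,1,1,2
2,3,1,2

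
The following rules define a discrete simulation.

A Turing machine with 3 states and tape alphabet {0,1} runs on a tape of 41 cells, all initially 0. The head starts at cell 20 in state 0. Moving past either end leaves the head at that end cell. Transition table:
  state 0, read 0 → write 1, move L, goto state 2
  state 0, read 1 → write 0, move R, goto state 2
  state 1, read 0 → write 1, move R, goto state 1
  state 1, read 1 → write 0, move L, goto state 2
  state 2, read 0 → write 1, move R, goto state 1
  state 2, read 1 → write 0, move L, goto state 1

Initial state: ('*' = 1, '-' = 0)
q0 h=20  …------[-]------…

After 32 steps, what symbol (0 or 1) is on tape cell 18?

[0] q0 h=20  …------[-]------…
[1] q2 h=19  …------[-]*-----…
[2] q1 h=20  …-----*[*]------…
[3] q2 h=19  …------[*]------…
[4] q1 h=18  …------[-]------…
[5] q1 h=19  …-----*[-]------…
[6] q1 h=20  …----**[-]------…
[7] q1 h=21  …---***[-]------…
[8] q1 h=22  …--****[-]------…
[9] q1 h=23  …-*****[-]------…
[10] q1 h=24  …******[-]------…
[11] q1 h=25  …******[-]------…
[12] q1 h=26  …******[-]------…
[13] q1 h=27  …******[-]------…
[14] q1 h=28  …******[-]------…
[15] q1 h=29  …******[-]------…
[16] q1 h=30  …******[-]------…
[17] q1 h=31  …******[-]------…
[18] q1 h=32  …******[-]------…
[19] q1 h=33  …******[-]------…
[20] q1 h=34  …******[-]------|
[21] q1 h=35  …******[-]-----|
[22] q1 h=36  …******[-]----|
[23] q1 h=37  …******[-]---|
[24] q1 h=38  …******[-]--|
[25] q1 h=39  …******[-]-|
[26] q1 h=40  …******[-]|
[27] q1 h=40  …******[*]|
[28] q2 h=39  …******[*]-|
[29] q1 h=38  …******[*]--|
[30] q2 h=37  …******[*]---|
[31] q1 h=36  …******[*]----|
[32] q2 h=35  …******[*]-----|

1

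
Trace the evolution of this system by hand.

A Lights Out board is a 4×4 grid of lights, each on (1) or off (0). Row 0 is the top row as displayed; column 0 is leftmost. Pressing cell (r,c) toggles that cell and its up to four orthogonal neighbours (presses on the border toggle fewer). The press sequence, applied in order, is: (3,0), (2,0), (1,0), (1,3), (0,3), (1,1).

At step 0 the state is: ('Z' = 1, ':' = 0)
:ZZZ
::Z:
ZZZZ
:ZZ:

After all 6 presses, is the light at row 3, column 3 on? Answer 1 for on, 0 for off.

0

gen 0: :ZZZ
::Z:
ZZZZ
:ZZ:
gen 1: :ZZZ
::Z:
:ZZZ
Z:Z:
gen 2: :ZZZ
Z:Z:
Z:ZZ
::Z:
gen 3: ZZZZ
:ZZ:
::ZZ
::Z:
gen 4: ZZZ:
:Z:Z
::Z:
::Z:
gen 5: ZZ:Z
:Z::
::Z:
::Z:
gen 6: Z::Z
Z:Z:
:ZZ:
::Z:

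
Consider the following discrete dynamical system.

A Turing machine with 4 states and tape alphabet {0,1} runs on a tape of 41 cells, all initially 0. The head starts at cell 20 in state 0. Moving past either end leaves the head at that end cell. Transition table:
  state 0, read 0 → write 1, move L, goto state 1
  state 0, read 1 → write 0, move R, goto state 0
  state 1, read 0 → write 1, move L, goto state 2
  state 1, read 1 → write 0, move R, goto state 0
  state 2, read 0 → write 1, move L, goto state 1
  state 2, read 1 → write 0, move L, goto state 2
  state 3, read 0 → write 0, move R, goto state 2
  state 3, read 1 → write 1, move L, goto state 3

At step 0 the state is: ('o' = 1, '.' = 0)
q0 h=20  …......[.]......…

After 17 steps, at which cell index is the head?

gen 0: q0 h=20  …......[.]......…
gen 1: q1 h=19  …......[.]o.....…
gen 2: q2 h=18  …......[.]oo....…
gen 3: q1 h=17  …......[.]ooo...…
gen 4: q2 h=16  …......[.]oooo..…
gen 5: q1 h=15  …......[.]ooooo.…
gen 6: q2 h=14  …......[.]oooooo…
gen 7: q1 h=13  …......[.]oooooo…
gen 8: q2 h=12  …......[.]oooooo…
gen 9: q1 h=11  …......[.]oooooo…
gen 10: q2 h=10  …......[.]oooooo…
gen 11: q1 h= 9  …......[.]oooooo…
gen 12: q2 h= 8  …......[.]oooooo…
gen 13: q1 h= 7  …......[.]oooooo…
gen 14: q2 h= 6  |......[.]oooooo…
gen 15: q1 h= 5  |.....[.]oooooo…
gen 16: q2 h= 4  |....[.]oooooo…
gen 17: q1 h= 3  |...[.]oooooo…

3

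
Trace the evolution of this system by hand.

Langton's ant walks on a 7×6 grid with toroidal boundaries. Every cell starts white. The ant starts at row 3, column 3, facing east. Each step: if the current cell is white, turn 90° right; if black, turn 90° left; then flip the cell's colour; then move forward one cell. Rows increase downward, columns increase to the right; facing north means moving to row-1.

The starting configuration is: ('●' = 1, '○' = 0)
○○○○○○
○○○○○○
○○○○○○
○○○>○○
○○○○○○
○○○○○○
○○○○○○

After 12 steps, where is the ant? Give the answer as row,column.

t=0: ○○○○○○
○○○○○○
○○○○○○
○○○>○○
○○○○○○
○○○○○○
○○○○○○
t=1: ○○○○○○
○○○○○○
○○○○○○
○○○●○○
○○○v○○
○○○○○○
○○○○○○
t=2: ○○○○○○
○○○○○○
○○○○○○
○○○●○○
○○<●○○
○○○○○○
○○○○○○
t=3: ○○○○○○
○○○○○○
○○○○○○
○○^●○○
○○●●○○
○○○○○○
○○○○○○
t=4: ○○○○○○
○○○○○○
○○○○○○
○○●>○○
○○●●○○
○○○○○○
○○○○○○
t=5: ○○○○○○
○○○○○○
○○○^○○
○○●○○○
○○●●○○
○○○○○○
○○○○○○
t=6: ○○○○○○
○○○○○○
○○○●>○
○○●○○○
○○●●○○
○○○○○○
○○○○○○
t=7: ○○○○○○
○○○○○○
○○○●●○
○○●○v○
○○●●○○
○○○○○○
○○○○○○
t=8: ○○○○○○
○○○○○○
○○○●●○
○○●<●○
○○●●○○
○○○○○○
○○○○○○
t=9: ○○○○○○
○○○○○○
○○○^●○
○○●●●○
○○●●○○
○○○○○○
○○○○○○
t=10: ○○○○○○
○○○○○○
○○<○●○
○○●●●○
○○●●○○
○○○○○○
○○○○○○
t=11: ○○○○○○
○○^○○○
○○●○●○
○○●●●○
○○●●○○
○○○○○○
○○○○○○
t=12: ○○○○○○
○○●>○○
○○●○●○
○○●●●○
○○●●○○
○○○○○○
○○○○○○

1,3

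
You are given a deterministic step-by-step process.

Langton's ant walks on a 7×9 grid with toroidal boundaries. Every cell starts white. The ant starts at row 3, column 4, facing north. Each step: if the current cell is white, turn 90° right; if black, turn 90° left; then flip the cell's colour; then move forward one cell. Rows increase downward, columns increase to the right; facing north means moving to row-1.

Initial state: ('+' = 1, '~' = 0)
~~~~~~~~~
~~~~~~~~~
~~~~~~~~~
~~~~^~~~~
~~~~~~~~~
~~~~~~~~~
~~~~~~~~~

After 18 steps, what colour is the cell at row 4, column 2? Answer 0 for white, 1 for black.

1

t=0: ~~~~~~~~~
~~~~~~~~~
~~~~~~~~~
~~~~^~~~~
~~~~~~~~~
~~~~~~~~~
~~~~~~~~~
t=1: ~~~~~~~~~
~~~~~~~~~
~~~~~~~~~
~~~~+>~~~
~~~~~~~~~
~~~~~~~~~
~~~~~~~~~
t=2: ~~~~~~~~~
~~~~~~~~~
~~~~~~~~~
~~~~++~~~
~~~~~v~~~
~~~~~~~~~
~~~~~~~~~
t=3: ~~~~~~~~~
~~~~~~~~~
~~~~~~~~~
~~~~++~~~
~~~~<+~~~
~~~~~~~~~
~~~~~~~~~
t=4: ~~~~~~~~~
~~~~~~~~~
~~~~~~~~~
~~~~^+~~~
~~~~++~~~
~~~~~~~~~
~~~~~~~~~
t=5: ~~~~~~~~~
~~~~~~~~~
~~~~~~~~~
~~~<~+~~~
~~~~++~~~
~~~~~~~~~
~~~~~~~~~
t=6: ~~~~~~~~~
~~~~~~~~~
~~~^~~~~~
~~~+~+~~~
~~~~++~~~
~~~~~~~~~
~~~~~~~~~
t=7: ~~~~~~~~~
~~~~~~~~~
~~~+>~~~~
~~~+~+~~~
~~~~++~~~
~~~~~~~~~
~~~~~~~~~
t=8: ~~~~~~~~~
~~~~~~~~~
~~~++~~~~
~~~+v+~~~
~~~~++~~~
~~~~~~~~~
~~~~~~~~~
t=9: ~~~~~~~~~
~~~~~~~~~
~~~++~~~~
~~~<++~~~
~~~~++~~~
~~~~~~~~~
~~~~~~~~~
t=10: ~~~~~~~~~
~~~~~~~~~
~~~++~~~~
~~~~++~~~
~~~v++~~~
~~~~~~~~~
~~~~~~~~~
t=11: ~~~~~~~~~
~~~~~~~~~
~~~++~~~~
~~~~++~~~
~~<+++~~~
~~~~~~~~~
~~~~~~~~~
t=12: ~~~~~~~~~
~~~~~~~~~
~~~++~~~~
~~^~++~~~
~~++++~~~
~~~~~~~~~
~~~~~~~~~
t=13: ~~~~~~~~~
~~~~~~~~~
~~~++~~~~
~~+>++~~~
~~++++~~~
~~~~~~~~~
~~~~~~~~~
t=14: ~~~~~~~~~
~~~~~~~~~
~~~++~~~~
~~++++~~~
~~+v++~~~
~~~~~~~~~
~~~~~~~~~
t=15: ~~~~~~~~~
~~~~~~~~~
~~~++~~~~
~~++++~~~
~~+~>+~~~
~~~~~~~~~
~~~~~~~~~
t=16: ~~~~~~~~~
~~~~~~~~~
~~~++~~~~
~~++^+~~~
~~+~~+~~~
~~~~~~~~~
~~~~~~~~~
t=17: ~~~~~~~~~
~~~~~~~~~
~~~++~~~~
~~+<~+~~~
~~+~~+~~~
~~~~~~~~~
~~~~~~~~~
t=18: ~~~~~~~~~
~~~~~~~~~
~~~++~~~~
~~+~~+~~~
~~+v~+~~~
~~~~~~~~~
~~~~~~~~~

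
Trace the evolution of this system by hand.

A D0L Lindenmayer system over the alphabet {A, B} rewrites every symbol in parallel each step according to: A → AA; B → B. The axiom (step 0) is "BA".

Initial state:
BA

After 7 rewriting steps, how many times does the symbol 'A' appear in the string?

128

t=0: BA
t=1: BAA
t=2: BAAAA
t=3: BAAAAAAAA
t=4: BAAAAAAAAAAAAAAAA
t=5: BAAAAAAAAAAAAAAAAAAAAAAAAAAAAAAAA
t=6: BAAAAAAAAAAAAAAAAAAAAAAAAAAAAAAAAAAAAAAAAAAAAAAAAAAAAAAAAAAAAAAAA
t=7: BAAAAAAAAAAAAAAAAAAAAAAAAAAAAAAAAAAAAAAAAAAAAAAAAAAAAAAAAA…AAAAAAAAAAAAAAAAAAAAAAAAAAAAAAAAAAAAAAAAAAAAAAAAAAAAAAAAAA  (len 129)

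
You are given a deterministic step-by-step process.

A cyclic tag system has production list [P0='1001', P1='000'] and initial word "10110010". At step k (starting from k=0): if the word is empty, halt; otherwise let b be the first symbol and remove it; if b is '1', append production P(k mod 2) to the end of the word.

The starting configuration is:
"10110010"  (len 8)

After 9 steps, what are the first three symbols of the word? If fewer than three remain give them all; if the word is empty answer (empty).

0) "10110010"  (len 8)
1) "01100101001"  (len 11)
2) "1100101001"  (len 10)
3) "1001010011001"  (len 13)
4) "001010011001000"  (len 15)
5) "01010011001000"  (len 14)
6) "1010011001000"  (len 13)
7) "0100110010001001"  (len 16)
8) "100110010001001"  (len 15)
9) "001100100010011001"  (len 18)

001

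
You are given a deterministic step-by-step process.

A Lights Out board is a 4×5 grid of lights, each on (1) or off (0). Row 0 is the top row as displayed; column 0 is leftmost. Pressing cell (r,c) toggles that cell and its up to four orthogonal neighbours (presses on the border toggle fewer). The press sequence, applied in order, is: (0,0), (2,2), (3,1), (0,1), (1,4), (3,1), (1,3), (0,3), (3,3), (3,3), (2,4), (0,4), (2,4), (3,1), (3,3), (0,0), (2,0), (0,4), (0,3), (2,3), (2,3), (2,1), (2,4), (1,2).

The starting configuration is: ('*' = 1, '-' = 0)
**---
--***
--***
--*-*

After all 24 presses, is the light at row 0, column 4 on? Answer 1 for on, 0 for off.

gen 0: **---
--***
--***
--*-*
gen 1: -----
*-***
--***
--*-*
gen 2: -----
*--**
-*--*
----*
gen 3: -----
*--**
----*
***-*
gen 4: ***--
**-**
----*
***-*
gen 5: ***-*
**---
-----
***-*
gen 6: ***-*
**---
-*---
----*
gen 7: *****
*****
-*-*-
----*
gen 8: **---
***-*
-*-*-
----*
gen 9: **---
***-*
-*---
--**-
gen 10: **---
***-*
-*-*-
----*
gen 11: **---
***--
-*--*
-----
gen 12: **-**
***-*
-*--*
-----
gen 13: **-**
***--
-*-*-
----*
gen 14: **-**
***--
---*-
***-*
gen 15: **-**
***--
-----
**-*-
gen 16: ---**
-**--
-----
**-*-
gen 17: ---**
***--
**---
-*-*-
gen 18: -----
***-*
**---
-*-*-
gen 19: --***
*****
**---
-*-*-
gen 20: --***
***-*
*****
-*---
gen 21: --***
*****
**---
-*-*-
gen 22: --***
*-***
--*--
---*-
gen 23: --***
*-**-
--***
---**
gen 24: ---**
**---
---**
---**

1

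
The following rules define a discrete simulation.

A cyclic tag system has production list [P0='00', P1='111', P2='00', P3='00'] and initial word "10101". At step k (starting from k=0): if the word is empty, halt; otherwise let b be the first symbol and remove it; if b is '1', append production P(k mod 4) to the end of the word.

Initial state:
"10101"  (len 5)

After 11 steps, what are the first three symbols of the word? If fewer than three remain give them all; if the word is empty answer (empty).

[0] "10101"  (len 5)
[1] "010100"  (len 6)
[2] "10100"  (len 5)
[3] "010000"  (len 6)
[4] "10000"  (len 5)
[5] "000000"  (len 6)
[6] "00000"  (len 5)
[7] "0000"  (len 4)
[8] "000"  (len 3)
[9] "00"  (len 2)
[10] "0"  (len 1)
[11] (halted — word empty)

(empty)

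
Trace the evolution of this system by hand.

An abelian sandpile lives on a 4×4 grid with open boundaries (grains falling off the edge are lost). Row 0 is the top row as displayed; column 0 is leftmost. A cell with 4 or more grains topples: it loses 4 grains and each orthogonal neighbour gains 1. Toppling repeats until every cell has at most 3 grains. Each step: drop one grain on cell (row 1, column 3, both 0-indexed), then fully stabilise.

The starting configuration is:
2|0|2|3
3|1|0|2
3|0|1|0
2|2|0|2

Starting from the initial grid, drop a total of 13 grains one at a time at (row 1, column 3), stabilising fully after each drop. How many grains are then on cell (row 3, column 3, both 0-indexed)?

k=0  2|0|2|3
3|1|0|2
3|0|1|0
2|2|0|2
k=1  2|0|2|3
3|1|0|3
3|0|1|0
2|2|0|2
k=2  2|0|3|0
3|1|1|1
3|0|1|1
2|2|0|2
k=3  2|0|3|0
3|1|1|2
3|0|1|1
2|2|0|2
k=4  2|0|3|0
3|1|1|3
3|0|1|1
2|2|0|2
k=5  2|0|3|1
3|1|2|0
3|0|1|2
2|2|0|2
k=6  2|0|3|1
3|1|2|1
3|0|1|2
2|2|0|2
k=7  2|0|3|1
3|1|2|2
3|0|1|2
2|2|0|2
k=8  2|0|3|1
3|1|2|3
3|0|1|2
2|2|0|2
k=9  2|0|3|2
3|1|3|0
3|0|1|3
2|2|0|2
k=10  2|0|3|2
3|1|3|1
3|0|1|3
2|2|0|2
k=11  2|0|3|2
3|1|3|2
3|0|1|3
2|2|0|2
k=12  2|0|3|2
3|1|3|3
3|0|1|3
2|2|0|2
k=13  2|1|1|0
3|2|1|3
3|0|3|0
2|2|0|3

3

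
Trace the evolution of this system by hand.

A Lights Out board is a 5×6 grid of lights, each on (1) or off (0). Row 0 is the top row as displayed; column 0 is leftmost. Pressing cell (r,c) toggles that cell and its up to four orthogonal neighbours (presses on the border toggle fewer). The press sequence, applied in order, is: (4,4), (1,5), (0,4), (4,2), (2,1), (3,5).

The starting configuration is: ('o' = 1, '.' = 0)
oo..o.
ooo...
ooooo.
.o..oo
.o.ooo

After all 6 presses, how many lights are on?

13

0) oo..o.
ooo...
ooooo.
.o..oo
.o.ooo
1) oo..o.
ooo...
ooooo.
.o...o
.o....
2) oo..oo
ooo.oo
oooooo
.o...o
.o....
3) oo.o..
ooo..o
oooooo
.o...o
.o....
4) oo.o..
ooo..o
oooooo
.oo..o
..oo..
5) oo.o..
o.o..o
...ooo
..o..o
..oo..
6) oo.o..
o.o..o
...oo.
..o.o.
..oo.o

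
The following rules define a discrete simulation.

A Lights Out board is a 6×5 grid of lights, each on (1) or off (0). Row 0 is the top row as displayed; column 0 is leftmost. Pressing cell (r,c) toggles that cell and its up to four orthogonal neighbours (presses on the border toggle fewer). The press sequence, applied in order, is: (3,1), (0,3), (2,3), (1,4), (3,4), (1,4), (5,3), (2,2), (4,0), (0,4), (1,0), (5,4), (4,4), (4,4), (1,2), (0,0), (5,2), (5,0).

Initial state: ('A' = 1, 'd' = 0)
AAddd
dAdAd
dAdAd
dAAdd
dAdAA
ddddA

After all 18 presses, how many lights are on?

gen 0: AAddd
dAdAd
dAdAd
dAAdd
dAdAA
ddddA
gen 1: AAddd
dAdAd
dddAd
Adddd
dddAA
ddddA
gen 2: AAAAA
dAddd
dddAd
Adddd
dddAA
ddddA
gen 3: AAAAA
dAdAd
ddAdA
AddAd
dddAA
ddddA
gen 4: AAAAd
dAddA
ddAdd
AddAd
dddAA
ddddA
gen 5: AAAAd
dAddA
ddAdA
AdddA
dddAd
ddddA
gen 6: AAAAA
dAdAd
ddAdd
AdddA
dddAd
ddddA
gen 7: AAAAA
dAdAd
ddAdd
AdddA
ddddd
ddAAd
gen 8: AAAAA
dAAAd
dAdAd
AdAdA
ddddd
ddAAd
gen 9: AAAAA
dAAAd
dAdAd
ddAdA
AAddd
AdAAd
gen 10: AAAdd
dAAAA
dAdAd
ddAdA
AAddd
AdAAd
gen 11: dAAdd
AdAAA
AAdAd
ddAdA
AAddd
AdAAd
gen 12: dAAdd
AdAAA
AAdAd
ddAdA
AAddA
AdAdA
gen 13: dAAdd
AdAAA
AAdAd
ddAdd
AAdAd
AdAdd
gen 14: dAAdd
AdAAA
AAdAd
ddAdA
AAddA
AdAdA
gen 15: dAddd
AAddA
AAAAd
ddAdA
AAddA
AdAdA
gen 16: Adddd
dAddA
AAAAd
ddAdA
AAddA
AdAdA
gen 17: Adddd
dAddA
AAAAd
ddAdA
AAAdA
AAdAA
gen 18: Adddd
dAddA
AAAAd
ddAdA
dAAdA
dddAA

14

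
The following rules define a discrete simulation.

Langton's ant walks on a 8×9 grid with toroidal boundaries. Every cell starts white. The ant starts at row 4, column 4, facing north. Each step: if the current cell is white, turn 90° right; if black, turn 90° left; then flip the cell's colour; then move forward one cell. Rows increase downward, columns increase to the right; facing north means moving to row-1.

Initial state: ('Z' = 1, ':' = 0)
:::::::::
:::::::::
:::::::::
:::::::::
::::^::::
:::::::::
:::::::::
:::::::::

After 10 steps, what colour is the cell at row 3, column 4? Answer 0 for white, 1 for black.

t=0: :::::::::
:::::::::
:::::::::
:::::::::
::::^::::
:::::::::
:::::::::
:::::::::
t=1: :::::::::
:::::::::
:::::::::
:::::::::
::::Z>:::
:::::::::
:::::::::
:::::::::
t=2: :::::::::
:::::::::
:::::::::
:::::::::
::::ZZ:::
:::::v:::
:::::::::
:::::::::
t=3: :::::::::
:::::::::
:::::::::
:::::::::
::::ZZ:::
::::<Z:::
:::::::::
:::::::::
t=4: :::::::::
:::::::::
:::::::::
:::::::::
::::^Z:::
::::ZZ:::
:::::::::
:::::::::
t=5: :::::::::
:::::::::
:::::::::
:::::::::
:::<:Z:::
::::ZZ:::
:::::::::
:::::::::
t=6: :::::::::
:::::::::
:::::::::
:::^:::::
:::Z:Z:::
::::ZZ:::
:::::::::
:::::::::
t=7: :::::::::
:::::::::
:::::::::
:::Z>::::
:::Z:Z:::
::::ZZ:::
:::::::::
:::::::::
t=8: :::::::::
:::::::::
:::::::::
:::ZZ::::
:::ZvZ:::
::::ZZ:::
:::::::::
:::::::::
t=9: :::::::::
:::::::::
:::::::::
:::ZZ::::
:::<ZZ:::
::::ZZ:::
:::::::::
:::::::::
t=10: :::::::::
:::::::::
:::::::::
:::ZZ::::
::::ZZ:::
:::vZZ:::
:::::::::
:::::::::

1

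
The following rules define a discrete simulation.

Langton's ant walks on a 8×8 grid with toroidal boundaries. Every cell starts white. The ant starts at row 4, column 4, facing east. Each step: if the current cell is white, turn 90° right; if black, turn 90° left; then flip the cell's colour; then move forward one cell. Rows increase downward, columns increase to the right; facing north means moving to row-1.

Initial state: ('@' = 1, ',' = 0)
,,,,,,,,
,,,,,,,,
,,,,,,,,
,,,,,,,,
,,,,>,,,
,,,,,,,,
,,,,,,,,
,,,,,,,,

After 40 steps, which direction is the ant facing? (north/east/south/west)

east

0) ,,,,,,,,
,,,,,,,,
,,,,,,,,
,,,,,,,,
,,,,>,,,
,,,,,,,,
,,,,,,,,
,,,,,,,,
1) ,,,,,,,,
,,,,,,,,
,,,,,,,,
,,,,,,,,
,,,,@,,,
,,,,v,,,
,,,,,,,,
,,,,,,,,
2) ,,,,,,,,
,,,,,,,,
,,,,,,,,
,,,,,,,,
,,,,@,,,
,,,<@,,,
,,,,,,,,
,,,,,,,,
3) ,,,,,,,,
,,,,,,,,
,,,,,,,,
,,,,,,,,
,,,^@,,,
,,,@@,,,
,,,,,,,,
,,,,,,,,
4) ,,,,,,,,
,,,,,,,,
,,,,,,,,
,,,,,,,,
,,,@>,,,
,,,@@,,,
,,,,,,,,
,,,,,,,,
5) ,,,,,,,,
,,,,,,,,
,,,,,,,,
,,,,^,,,
,,,@,,,,
,,,@@,,,
,,,,,,,,
,,,,,,,,
6) ,,,,,,,,
,,,,,,,,
,,,,,,,,
,,,,@>,,
,,,@,,,,
,,,@@,,,
,,,,,,,,
,,,,,,,,
7) ,,,,,,,,
,,,,,,,,
,,,,,,,,
,,,,@@,,
,,,@,v,,
,,,@@,,,
,,,,,,,,
,,,,,,,,
8) ,,,,,,,,
,,,,,,,,
,,,,,,,,
,,,,@@,,
,,,@<@,,
,,,@@,,,
,,,,,,,,
,,,,,,,,
9) ,,,,,,,,
,,,,,,,,
,,,,,,,,
,,,,^@,,
,,,@@@,,
,,,@@,,,
,,,,,,,,
,,,,,,,,
10) ,,,,,,,,
,,,,,,,,
,,,,,,,,
,,,<,@,,
,,,@@@,,
,,,@@,,,
,,,,,,,,
,,,,,,,,
11) ,,,,,,,,
,,,,,,,,
,,,^,,,,
,,,@,@,,
,,,@@@,,
,,,@@,,,
,,,,,,,,
,,,,,,,,
12) ,,,,,,,,
,,,,,,,,
,,,@>,,,
,,,@,@,,
,,,@@@,,
,,,@@,,,
,,,,,,,,
,,,,,,,,
13) ,,,,,,,,
,,,,,,,,
,,,@@,,,
,,,@v@,,
,,,@@@,,
,,,@@,,,
,,,,,,,,
,,,,,,,,
14) ,,,,,,,,
,,,,,,,,
,,,@@,,,
,,,<@@,,
,,,@@@,,
,,,@@,,,
,,,,,,,,
,,,,,,,,
15) ,,,,,,,,
,,,,,,,,
,,,@@,,,
,,,,@@,,
,,,v@@,,
,,,@@,,,
,,,,,,,,
,,,,,,,,
16) ,,,,,,,,
,,,,,,,,
,,,@@,,,
,,,,@@,,
,,,,>@,,
,,,@@,,,
,,,,,,,,
,,,,,,,,
17) ,,,,,,,,
,,,,,,,,
,,,@@,,,
,,,,^@,,
,,,,,@,,
,,,@@,,,
,,,,,,,,
,,,,,,,,
18) ,,,,,,,,
,,,,,,,,
,,,@@,,,
,,,<,@,,
,,,,,@,,
,,,@@,,,
,,,,,,,,
,,,,,,,,
19) ,,,,,,,,
,,,,,,,,
,,,^@,,,
,,,@,@,,
,,,,,@,,
,,,@@,,,
,,,,,,,,
,,,,,,,,
20) ,,,,,,,,
,,,,,,,,
,,<,@,,,
,,,@,@,,
,,,,,@,,
,,,@@,,,
,,,,,,,,
,,,,,,,,
21) ,,,,,,,,
,,^,,,,,
,,@,@,,,
,,,@,@,,
,,,,,@,,
,,,@@,,,
,,,,,,,,
,,,,,,,,
22) ,,,,,,,,
,,@>,,,,
,,@,@,,,
,,,@,@,,
,,,,,@,,
,,,@@,,,
,,,,,,,,
,,,,,,,,
23) ,,,,,,,,
,,@@,,,,
,,@v@,,,
,,,@,@,,
,,,,,@,,
,,,@@,,,
,,,,,,,,
,,,,,,,,
24) ,,,,,,,,
,,@@,,,,
,,<@@,,,
,,,@,@,,
,,,,,@,,
,,,@@,,,
,,,,,,,,
,,,,,,,,
25) ,,,,,,,,
,,@@,,,,
,,,@@,,,
,,v@,@,,
,,,,,@,,
,,,@@,,,
,,,,,,,,
,,,,,,,,
26) ,,,,,,,,
,,@@,,,,
,,,@@,,,
,<@@,@,,
,,,,,@,,
,,,@@,,,
,,,,,,,,
,,,,,,,,
27) ,,,,,,,,
,,@@,,,,
,^,@@,,,
,@@@,@,,
,,,,,@,,
,,,@@,,,
,,,,,,,,
,,,,,,,,
28) ,,,,,,,,
,,@@,,,,
,@>@@,,,
,@@@,@,,
,,,,,@,,
,,,@@,,,
,,,,,,,,
,,,,,,,,
29) ,,,,,,,,
,,@@,,,,
,@@@@,,,
,@v@,@,,
,,,,,@,,
,,,@@,,,
,,,,,,,,
,,,,,,,,
30) ,,,,,,,,
,,@@,,,,
,@@@@,,,
,@,>,@,,
,,,,,@,,
,,,@@,,,
,,,,,,,,
,,,,,,,,
31) ,,,,,,,,
,,@@,,,,
,@@^@,,,
,@,,,@,,
,,,,,@,,
,,,@@,,,
,,,,,,,,
,,,,,,,,
32) ,,,,,,,,
,,@@,,,,
,@<,@,,,
,@,,,@,,
,,,,,@,,
,,,@@,,,
,,,,,,,,
,,,,,,,,
33) ,,,,,,,,
,,@@,,,,
,@,,@,,,
,@v,,@,,
,,,,,@,,
,,,@@,,,
,,,,,,,,
,,,,,,,,
34) ,,,,,,,,
,,@@,,,,
,@,,@,,,
,<@,,@,,
,,,,,@,,
,,,@@,,,
,,,,,,,,
,,,,,,,,
35) ,,,,,,,,
,,@@,,,,
,@,,@,,,
,,@,,@,,
,v,,,@,,
,,,@@,,,
,,,,,,,,
,,,,,,,,
36) ,,,,,,,,
,,@@,,,,
,@,,@,,,
,,@,,@,,
<@,,,@,,
,,,@@,,,
,,,,,,,,
,,,,,,,,
37) ,,,,,,,,
,,@@,,,,
,@,,@,,,
^,@,,@,,
@@,,,@,,
,,,@@,,,
,,,,,,,,
,,,,,,,,
38) ,,,,,,,,
,,@@,,,,
,@,,@,,,
@>@,,@,,
@@,,,@,,
,,,@@,,,
,,,,,,,,
,,,,,,,,
39) ,,,,,,,,
,,@@,,,,
,@,,@,,,
@@@,,@,,
@v,,,@,,
,,,@@,,,
,,,,,,,,
,,,,,,,,
40) ,,,,,,,,
,,@@,,,,
,@,,@,,,
@@@,,@,,
@,>,,@,,
,,,@@,,,
,,,,,,,,
,,,,,,,,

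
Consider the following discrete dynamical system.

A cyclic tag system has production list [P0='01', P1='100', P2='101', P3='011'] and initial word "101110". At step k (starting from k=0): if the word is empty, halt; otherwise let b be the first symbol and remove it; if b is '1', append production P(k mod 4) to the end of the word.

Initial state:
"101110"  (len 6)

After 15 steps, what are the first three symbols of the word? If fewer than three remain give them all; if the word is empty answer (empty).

101

k=0  "101110"  (len 6)
k=1  "0111001"  (len 7)
k=2  "111001"  (len 6)
k=3  "11001101"  (len 8)
k=4  "1001101011"  (len 10)
k=5  "00110101101"  (len 11)
k=6  "0110101101"  (len 10)
k=7  "110101101"  (len 9)
k=8  "10101101011"  (len 11)
k=9  "010110101101"  (len 12)
k=10  "10110101101"  (len 11)
k=11  "0110101101101"  (len 13)
k=12  "110101101101"  (len 12)
k=13  "1010110110101"  (len 13)
k=14  "010110110101100"  (len 15)
k=15  "10110110101100"  (len 14)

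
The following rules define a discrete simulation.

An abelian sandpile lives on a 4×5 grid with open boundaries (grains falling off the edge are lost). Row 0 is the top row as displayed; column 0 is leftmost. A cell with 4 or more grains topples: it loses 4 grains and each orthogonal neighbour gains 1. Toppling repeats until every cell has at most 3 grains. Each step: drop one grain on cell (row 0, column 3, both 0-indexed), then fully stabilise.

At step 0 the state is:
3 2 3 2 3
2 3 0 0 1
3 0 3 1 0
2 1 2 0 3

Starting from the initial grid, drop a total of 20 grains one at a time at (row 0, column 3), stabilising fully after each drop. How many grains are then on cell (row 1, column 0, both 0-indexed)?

gen 0: 3 2 3 2 3
2 3 0 0 1
3 0 3 1 0
2 1 2 0 3
gen 1: 3 2 3 3 3
2 3 0 0 1
3 0 3 1 0
2 1 2 0 3
gen 2: 3 3 0 2 0
2 3 1 1 2
3 0 3 1 0
2 1 2 0 3
gen 3: 3 3 0 3 0
2 3 1 1 2
3 0 3 1 0
2 1 2 0 3
gen 4: 3 3 1 0 1
2 3 1 2 2
3 0 3 1 0
2 1 2 0 3
gen 5: 3 3 1 1 1
2 3 1 2 2
3 0 3 1 0
2 1 2 0 3
gen 6: 3 3 1 2 1
2 3 1 2 2
3 0 3 1 0
2 1 2 0 3
gen 7: 3 3 1 3 1
2 3 1 2 2
3 0 3 1 0
2 1 2 0 3
gen 8: 3 3 2 0 2
2 3 1 3 2
3 0 3 1 0
2 1 2 0 3
gen 9: 3 3 2 1 2
2 3 1 3 2
3 0 3 1 0
2 1 2 0 3
gen 10: 3 3 2 2 2
2 3 1 3 2
3 0 3 1 0
2 1 2 0 3
gen 11: 3 3 2 3 2
2 3 1 3 2
3 0 3 1 0
2 1 2 0 3
gen 12: 3 3 3 1 3
2 3 2 0 3
3 0 3 2 0
2 1 2 0 3
gen 13: 3 3 3 2 3
2 3 2 0 3
3 0 3 2 0
2 1 2 0 3
gen 14: 3 3 3 3 3
2 3 2 0 3
3 0 3 2 0
2 1 2 0 3
gen 15: 1 2 2 2 1
1 2 1 3 0
0 3 0 3 1
3 1 3 0 3
gen 16: 1 2 2 3 1
1 2 1 3 0
0 3 0 3 1
3 1 3 0 3
gen 17: 1 2 3 1 2
1 2 2 1 1
0 3 1 0 2
3 1 3 1 3
gen 18: 1 2 3 2 2
1 2 2 1 1
0 3 1 0 2
3 1 3 1 3
gen 19: 1 2 3 3 2
1 2 2 1 1
0 3 1 0 2
3 1 3 1 3
gen 20: 1 3 0 1 3
1 2 3 2 1
0 3 1 0 2
3 1 3 1 3

1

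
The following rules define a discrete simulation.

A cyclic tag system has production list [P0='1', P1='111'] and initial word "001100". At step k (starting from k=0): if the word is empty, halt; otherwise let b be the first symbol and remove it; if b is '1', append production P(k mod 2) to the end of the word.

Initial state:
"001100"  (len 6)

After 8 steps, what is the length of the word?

6

0) "001100"  (len 6)
1) "01100"  (len 5)
2) "1100"  (len 4)
3) "1001"  (len 4)
4) "001111"  (len 6)
5) "01111"  (len 5)
6) "1111"  (len 4)
7) "1111"  (len 4)
8) "111111"  (len 6)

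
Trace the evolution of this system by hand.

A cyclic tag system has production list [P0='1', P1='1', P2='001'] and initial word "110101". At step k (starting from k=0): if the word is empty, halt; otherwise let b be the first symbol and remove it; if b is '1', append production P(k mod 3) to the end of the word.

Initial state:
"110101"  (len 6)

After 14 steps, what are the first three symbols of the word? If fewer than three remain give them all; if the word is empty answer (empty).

001

0) "110101"  (len 6)
1) "101011"  (len 6)
2) "010111"  (len 6)
3) "10111"  (len 5)
4) "01111"  (len 5)
5) "1111"  (len 4)
6) "111001"  (len 6)
7) "110011"  (len 6)
8) "100111"  (len 6)
9) "00111001"  (len 8)
10) "0111001"  (len 7)
11) "111001"  (len 6)
12) "11001001"  (len 8)
13) "10010011"  (len 8)
14) "00100111"  (len 8)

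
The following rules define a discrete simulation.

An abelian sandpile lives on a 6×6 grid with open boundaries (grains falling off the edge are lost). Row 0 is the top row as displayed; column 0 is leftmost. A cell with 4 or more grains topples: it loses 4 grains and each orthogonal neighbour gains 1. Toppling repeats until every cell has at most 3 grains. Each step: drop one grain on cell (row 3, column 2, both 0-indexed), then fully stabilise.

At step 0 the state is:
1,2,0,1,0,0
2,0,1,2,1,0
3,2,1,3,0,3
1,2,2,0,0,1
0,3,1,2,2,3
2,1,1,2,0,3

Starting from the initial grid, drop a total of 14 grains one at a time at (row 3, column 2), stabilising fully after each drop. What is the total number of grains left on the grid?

60

step 0: 1,2,0,1,0,0
2,0,1,2,1,0
3,2,1,3,0,3
1,2,2,0,0,1
0,3,1,2,2,3
2,1,1,2,0,3
step 1: 1,2,0,1,0,0
2,0,1,2,1,0
3,2,1,3,0,3
1,2,3,0,0,1
0,3,1,2,2,3
2,1,1,2,0,3
step 2: 1,2,0,1,0,0
2,0,1,2,1,0
3,2,2,3,0,3
1,3,0,1,0,1
0,3,2,2,2,3
2,1,1,2,0,3
step 3: 1,2,0,1,0,0
2,0,1,2,1,0
3,2,2,3,0,3
1,3,1,1,0,1
0,3,2,2,2,3
2,1,1,2,0,3
step 4: 1,2,0,1,0,0
2,0,1,2,1,0
3,2,2,3,0,3
1,3,2,1,0,1
0,3,2,2,2,3
2,1,1,2,0,3
step 5: 1,2,0,1,0,0
2,0,1,2,1,0
3,2,2,3,0,3
1,3,3,1,0,1
0,3,2,2,2,3
2,1,1,2,0,3
step 6: 1,2,0,1,0,0
2,0,1,2,1,0
3,3,3,3,0,3
2,1,2,2,0,1
1,1,0,3,2,3
2,2,2,2,0,3
step 7: 1,2,0,1,0,0
2,0,1,2,1,0
3,3,3,3,0,3
2,1,3,2,0,1
1,1,0,3,2,3
2,2,2,2,0,3
step 8: 1,2,0,1,0,0
3,1,2,3,1,0
0,1,2,1,1,3
3,3,2,1,1,1
1,1,2,0,3,3
2,2,2,3,0,3
step 9: 1,2,0,1,0,0
3,1,2,3,1,0
0,1,2,1,1,3
3,3,3,1,1,1
1,1,2,0,3,3
2,2,2,3,0,3
step 10: 1,2,0,1,0,0
3,1,2,3,1,0
1,2,3,1,1,3
0,1,1,2,1,1
2,2,3,0,3,3
2,2,2,3,0,3
step 11: 1,2,0,1,0,0
3,1,2,3,1,0
1,2,3,1,1,3
0,1,2,2,1,1
2,2,3,0,3,3
2,2,2,3,0,3
step 12: 1,2,0,1,0,0
3,1,2,3,1,0
1,2,3,1,1,3
0,1,3,2,1,1
2,2,3,0,3,3
2,2,2,3,0,3
step 13: 1,2,0,1,0,0
3,1,3,3,1,0
1,3,0,2,1,3
0,2,2,3,1,1
2,3,0,1,3,3
2,2,3,3,0,3
step 14: 1,2,0,1,0,0
3,1,3,3,1,0
1,3,0,2,1,3
0,2,3,3,1,1
2,3,0,1,3,3
2,2,3,3,0,3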